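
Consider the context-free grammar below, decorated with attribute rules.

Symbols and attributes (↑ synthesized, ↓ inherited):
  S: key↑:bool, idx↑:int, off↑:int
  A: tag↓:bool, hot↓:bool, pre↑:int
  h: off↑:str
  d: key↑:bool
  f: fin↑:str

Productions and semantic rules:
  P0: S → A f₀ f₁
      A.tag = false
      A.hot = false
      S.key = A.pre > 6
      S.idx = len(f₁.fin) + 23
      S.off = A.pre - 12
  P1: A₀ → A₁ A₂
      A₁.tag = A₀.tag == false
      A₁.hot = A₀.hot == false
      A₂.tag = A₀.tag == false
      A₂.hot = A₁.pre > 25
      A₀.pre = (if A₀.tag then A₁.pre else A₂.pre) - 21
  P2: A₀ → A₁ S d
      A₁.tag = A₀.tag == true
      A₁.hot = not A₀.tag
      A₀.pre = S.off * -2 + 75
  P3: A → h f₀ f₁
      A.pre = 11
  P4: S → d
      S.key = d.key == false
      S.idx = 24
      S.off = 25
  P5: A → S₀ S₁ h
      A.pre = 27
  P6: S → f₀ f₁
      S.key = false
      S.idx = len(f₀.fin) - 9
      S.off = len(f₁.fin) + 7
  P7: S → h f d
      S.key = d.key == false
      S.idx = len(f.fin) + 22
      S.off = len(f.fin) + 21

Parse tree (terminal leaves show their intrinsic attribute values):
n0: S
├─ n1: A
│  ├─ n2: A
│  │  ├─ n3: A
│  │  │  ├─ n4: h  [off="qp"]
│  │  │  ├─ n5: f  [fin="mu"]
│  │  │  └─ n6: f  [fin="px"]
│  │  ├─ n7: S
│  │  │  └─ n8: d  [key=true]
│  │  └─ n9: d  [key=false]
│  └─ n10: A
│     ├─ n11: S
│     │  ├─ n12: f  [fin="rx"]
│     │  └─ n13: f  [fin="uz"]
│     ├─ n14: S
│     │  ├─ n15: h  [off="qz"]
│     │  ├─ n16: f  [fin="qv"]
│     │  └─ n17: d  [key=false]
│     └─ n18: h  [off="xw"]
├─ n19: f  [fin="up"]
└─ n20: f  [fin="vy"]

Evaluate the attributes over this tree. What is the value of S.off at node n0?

1. n1.tag = false  [false]
2. n1.hot = false  [false]
3. n2.tag = true  [A₀.tag == false]
4. n2.hot = true  [A₀.hot == false]
5. n3.tag = true  [A₀.tag == true]
6. n3.hot = false  [not A₀.tag]
7. n4.off = "qp"  [terminal]
8. n5.fin = "mu"  [terminal]
9. n6.fin = "px"  [terminal]
10. n3.pre = 11  [11]
11. n8.key = true  [terminal]
12. n7.key = false  [d.key == false]
13. n7.idx = 24  [24]
14. n7.off = 25  [25]
15. n9.key = false  [terminal]
16. n2.pre = 25  [S.off * -2 + 75]
17. n10.tag = true  [A₀.tag == false]
18. n10.hot = false  [A₁.pre > 25]
19. n12.fin = "rx"  [terminal]
20. n13.fin = "uz"  [terminal]
21. n11.key = false  [false]
22. n11.idx = -7  [len(f₀.fin) - 9]
23. n11.off = 9  [len(f₁.fin) + 7]
24. n15.off = "qz"  [terminal]
25. n16.fin = "qv"  [terminal]
26. n17.key = false  [terminal]
27. n14.key = true  [d.key == false]
28. n14.idx = 24  [len(f.fin) + 22]
29. n14.off = 23  [len(f.fin) + 21]
30. n18.off = "xw"  [terminal]
31. n10.pre = 27  [27]
32. n1.pre = 6  [(if A₀.tag then A₁.pre else A₂.pre) - 21]
33. n19.fin = "up"  [terminal]
34. n20.fin = "vy"  [terminal]
35. n0.key = false  [A.pre > 6]
36. n0.idx = 25  [len(f₁.fin) + 23]
37. n0.off = -6  [A.pre - 12]

-6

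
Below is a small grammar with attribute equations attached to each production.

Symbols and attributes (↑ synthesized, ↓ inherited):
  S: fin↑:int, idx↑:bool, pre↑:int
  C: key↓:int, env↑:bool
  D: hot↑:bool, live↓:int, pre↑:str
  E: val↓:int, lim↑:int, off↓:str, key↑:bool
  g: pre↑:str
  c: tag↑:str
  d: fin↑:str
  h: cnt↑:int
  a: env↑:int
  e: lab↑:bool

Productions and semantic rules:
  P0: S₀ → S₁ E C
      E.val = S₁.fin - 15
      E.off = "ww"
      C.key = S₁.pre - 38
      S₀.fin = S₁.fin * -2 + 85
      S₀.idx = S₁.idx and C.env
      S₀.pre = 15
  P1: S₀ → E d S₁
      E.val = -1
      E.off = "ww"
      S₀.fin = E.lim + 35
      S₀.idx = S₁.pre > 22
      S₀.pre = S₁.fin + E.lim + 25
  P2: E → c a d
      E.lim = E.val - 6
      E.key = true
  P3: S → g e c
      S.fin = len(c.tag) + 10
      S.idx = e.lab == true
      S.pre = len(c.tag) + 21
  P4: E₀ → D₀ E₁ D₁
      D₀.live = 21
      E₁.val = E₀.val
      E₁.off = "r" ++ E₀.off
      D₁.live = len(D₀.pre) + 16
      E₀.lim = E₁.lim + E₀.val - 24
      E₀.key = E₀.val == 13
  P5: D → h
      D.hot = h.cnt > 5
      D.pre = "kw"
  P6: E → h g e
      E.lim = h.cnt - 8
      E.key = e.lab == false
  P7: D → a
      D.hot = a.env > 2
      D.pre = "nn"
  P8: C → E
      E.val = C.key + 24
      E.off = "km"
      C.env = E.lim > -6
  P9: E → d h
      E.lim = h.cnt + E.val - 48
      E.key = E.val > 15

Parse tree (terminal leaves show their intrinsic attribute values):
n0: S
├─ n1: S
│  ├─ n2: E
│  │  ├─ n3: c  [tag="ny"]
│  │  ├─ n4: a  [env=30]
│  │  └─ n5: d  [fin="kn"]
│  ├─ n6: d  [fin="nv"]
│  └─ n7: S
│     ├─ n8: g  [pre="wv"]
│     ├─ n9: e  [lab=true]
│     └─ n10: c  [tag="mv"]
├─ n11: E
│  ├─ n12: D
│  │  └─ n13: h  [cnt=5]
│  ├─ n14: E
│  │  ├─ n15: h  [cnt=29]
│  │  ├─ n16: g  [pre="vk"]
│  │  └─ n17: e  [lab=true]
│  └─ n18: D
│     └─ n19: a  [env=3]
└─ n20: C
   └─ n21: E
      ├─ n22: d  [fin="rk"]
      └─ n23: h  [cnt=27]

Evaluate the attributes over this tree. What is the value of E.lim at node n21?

-5

1. n2.val = -1  [-1]
2. n2.off = "ww"  ["ww"]
3. n3.tag = "ny"  [terminal]
4. n4.env = 30  [terminal]
5. n5.fin = "kn"  [terminal]
6. n2.lim = -7  [E.val - 6]
7. n2.key = true  [true]
8. n6.fin = "nv"  [terminal]
9. n8.pre = "wv"  [terminal]
10. n9.lab = true  [terminal]
11. n10.tag = "mv"  [terminal]
12. n7.fin = 12  [len(c.tag) + 10]
13. n7.idx = true  [e.lab == true]
14. n7.pre = 23  [len(c.tag) + 21]
15. n1.fin = 28  [E.lim + 35]
16. n1.idx = true  [S₁.pre > 22]
17. n1.pre = 30  [S₁.fin + E.lim + 25]
18. n11.val = 13  [S₁.fin - 15]
19. n11.off = "ww"  ["ww"]
20. n12.live = 21  [21]
21. n13.cnt = 5  [terminal]
22. n12.hot = false  [h.cnt > 5]
23. n12.pre = "kw"  ["kw"]
24. n14.val = 13  [E₀.val]
25. n14.off = "rww"  ["r" ++ E₀.off]
26. n15.cnt = 29  [terminal]
27. n16.pre = "vk"  [terminal]
28. n17.lab = true  [terminal]
29. n14.lim = 21  [h.cnt - 8]
30. n14.key = false  [e.lab == false]
31. n18.live = 18  [len(D₀.pre) + 16]
32. n19.env = 3  [terminal]
33. n18.hot = true  [a.env > 2]
34. n18.pre = "nn"  ["nn"]
35. n11.lim = 10  [E₁.lim + E₀.val - 24]
36. n11.key = true  [E₀.val == 13]
37. n20.key = -8  [S₁.pre - 38]
38. n21.val = 16  [C.key + 24]
39. n21.off = "km"  ["km"]
40. n22.fin = "rk"  [terminal]
41. n23.cnt = 27  [terminal]
42. n21.lim = -5  [h.cnt + E.val - 48]
43. n21.key = true  [E.val > 15]
44. n20.env = true  [E.lim > -6]
45. n0.fin = 29  [S₁.fin * -2 + 85]
46. n0.idx = true  [S₁.idx and C.env]
47. n0.pre = 15  [15]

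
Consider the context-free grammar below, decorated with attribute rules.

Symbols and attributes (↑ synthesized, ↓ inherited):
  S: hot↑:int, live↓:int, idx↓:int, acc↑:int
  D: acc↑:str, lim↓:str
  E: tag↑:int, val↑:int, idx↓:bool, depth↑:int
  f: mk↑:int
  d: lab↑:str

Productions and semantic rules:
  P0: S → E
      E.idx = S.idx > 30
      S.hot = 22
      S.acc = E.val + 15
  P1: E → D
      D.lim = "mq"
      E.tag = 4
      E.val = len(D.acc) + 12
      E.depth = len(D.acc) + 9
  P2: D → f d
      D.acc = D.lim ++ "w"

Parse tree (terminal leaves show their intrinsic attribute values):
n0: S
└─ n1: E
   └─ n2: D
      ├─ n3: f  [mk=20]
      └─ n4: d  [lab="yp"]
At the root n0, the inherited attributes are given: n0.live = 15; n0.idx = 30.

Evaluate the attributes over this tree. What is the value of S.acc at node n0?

30

1. n0.live = 15  [given at root]
2. n0.idx = 30  [given at root]
3. n1.idx = false  [S.idx > 30]
4. n2.lim = "mq"  ["mq"]
5. n3.mk = 20  [terminal]
6. n4.lab = "yp"  [terminal]
7. n2.acc = "mqw"  [D.lim ++ "w"]
8. n1.tag = 4  [4]
9. n1.val = 15  [len(D.acc) + 12]
10. n1.depth = 12  [len(D.acc) + 9]
11. n0.hot = 22  [22]
12. n0.acc = 30  [E.val + 15]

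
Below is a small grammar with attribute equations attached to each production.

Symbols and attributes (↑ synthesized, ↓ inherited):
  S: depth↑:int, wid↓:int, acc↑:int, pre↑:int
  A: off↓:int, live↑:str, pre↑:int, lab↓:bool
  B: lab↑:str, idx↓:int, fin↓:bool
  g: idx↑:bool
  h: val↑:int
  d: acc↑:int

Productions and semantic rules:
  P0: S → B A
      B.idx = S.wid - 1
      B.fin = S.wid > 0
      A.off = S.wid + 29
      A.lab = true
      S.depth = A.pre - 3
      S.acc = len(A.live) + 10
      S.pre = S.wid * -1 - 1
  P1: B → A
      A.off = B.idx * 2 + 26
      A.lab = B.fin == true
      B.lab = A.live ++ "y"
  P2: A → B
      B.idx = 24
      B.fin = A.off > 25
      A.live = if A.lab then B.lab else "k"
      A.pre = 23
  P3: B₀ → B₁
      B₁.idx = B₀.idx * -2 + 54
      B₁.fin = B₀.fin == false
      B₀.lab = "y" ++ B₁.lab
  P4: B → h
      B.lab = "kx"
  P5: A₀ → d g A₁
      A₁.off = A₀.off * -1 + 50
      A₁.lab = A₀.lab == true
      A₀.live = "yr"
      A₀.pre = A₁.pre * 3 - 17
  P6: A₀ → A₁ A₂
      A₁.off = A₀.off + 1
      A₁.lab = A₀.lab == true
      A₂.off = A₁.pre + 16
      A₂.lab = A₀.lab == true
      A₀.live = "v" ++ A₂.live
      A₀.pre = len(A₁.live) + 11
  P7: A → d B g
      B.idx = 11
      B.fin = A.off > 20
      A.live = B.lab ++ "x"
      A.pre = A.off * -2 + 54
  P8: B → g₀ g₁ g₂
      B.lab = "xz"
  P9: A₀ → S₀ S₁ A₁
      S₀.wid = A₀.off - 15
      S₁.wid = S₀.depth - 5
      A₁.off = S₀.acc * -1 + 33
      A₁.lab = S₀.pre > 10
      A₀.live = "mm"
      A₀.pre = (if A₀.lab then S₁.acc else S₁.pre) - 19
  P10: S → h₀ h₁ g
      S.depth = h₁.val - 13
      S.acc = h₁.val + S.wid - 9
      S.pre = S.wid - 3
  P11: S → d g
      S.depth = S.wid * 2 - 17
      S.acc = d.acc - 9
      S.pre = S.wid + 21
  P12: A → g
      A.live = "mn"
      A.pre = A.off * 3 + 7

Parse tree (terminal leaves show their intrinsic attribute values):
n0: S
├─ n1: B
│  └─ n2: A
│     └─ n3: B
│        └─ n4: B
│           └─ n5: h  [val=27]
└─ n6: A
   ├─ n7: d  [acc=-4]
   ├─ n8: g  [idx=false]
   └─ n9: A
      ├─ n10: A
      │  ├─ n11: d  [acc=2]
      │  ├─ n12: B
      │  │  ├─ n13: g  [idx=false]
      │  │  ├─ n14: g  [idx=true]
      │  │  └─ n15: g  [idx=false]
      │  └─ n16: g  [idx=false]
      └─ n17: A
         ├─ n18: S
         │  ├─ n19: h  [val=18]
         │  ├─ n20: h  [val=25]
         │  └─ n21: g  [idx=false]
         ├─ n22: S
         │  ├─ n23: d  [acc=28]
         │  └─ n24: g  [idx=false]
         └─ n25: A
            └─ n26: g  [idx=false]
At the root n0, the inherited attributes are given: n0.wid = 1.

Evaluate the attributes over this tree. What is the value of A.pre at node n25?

1. n0.wid = 1  [given at root]
2. n1.idx = 0  [S.wid - 1]
3. n1.fin = true  [S.wid > 0]
4. n2.off = 26  [B.idx * 2 + 26]
5. n2.lab = true  [B.fin == true]
6. n3.idx = 24  [24]
7. n3.fin = true  [A.off > 25]
8. n4.idx = 6  [B₀.idx * -2 + 54]
9. n4.fin = false  [B₀.fin == false]
10. n5.val = 27  [terminal]
11. n4.lab = "kx"  ["kx"]
12. n3.lab = "ykx"  ["y" ++ B₁.lab]
13. n2.live = "ykx"  [if A.lab then B.lab else "k"]
14. n2.pre = 23  [23]
15. n1.lab = "ykxy"  [A.live ++ "y"]
16. n6.off = 30  [S.wid + 29]
17. n6.lab = true  [true]
18. n7.acc = -4  [terminal]
19. n8.idx = false  [terminal]
20. n9.off = 20  [A₀.off * -1 + 50]
21. n9.lab = true  [A₀.lab == true]
22. n10.off = 21  [A₀.off + 1]
23. n10.lab = true  [A₀.lab == true]
24. n11.acc = 2  [terminal]
25. n12.idx = 11  [11]
26. n12.fin = true  [A.off > 20]
27. n13.idx = false  [terminal]
28. n14.idx = true  [terminal]
29. n15.idx = false  [terminal]
30. n12.lab = "xz"  ["xz"]
31. n16.idx = false  [terminal]
32. n10.live = "xzx"  [B.lab ++ "x"]
33. n10.pre = 12  [A.off * -2 + 54]
34. n17.off = 28  [A₁.pre + 16]
35. n17.lab = true  [A₀.lab == true]
36. n18.wid = 13  [A₀.off - 15]
37. n19.val = 18  [terminal]
38. n20.val = 25  [terminal]
39. n21.idx = false  [terminal]
40. n18.depth = 12  [h₁.val - 13]
41. n18.acc = 29  [h₁.val + S.wid - 9]
42. n18.pre = 10  [S.wid - 3]
43. n22.wid = 7  [S₀.depth - 5]
44. n23.acc = 28  [terminal]
45. n24.idx = false  [terminal]
46. n22.depth = -3  [S.wid * 2 - 17]
47. n22.acc = 19  [d.acc - 9]
48. n22.pre = 28  [S.wid + 21]
49. n25.off = 4  [S₀.acc * -1 + 33]
50. n25.lab = false  [S₀.pre > 10]
51. n26.idx = false  [terminal]
52. n25.live = "mn"  ["mn"]
53. n25.pre = 19  [A.off * 3 + 7]
54. n17.live = "mm"  ["mm"]
55. n17.pre = 0  [(if A₀.lab then S₁.acc else S₁.pre) - 19]
56. n9.live = "vmm"  ["v" ++ A₂.live]
57. n9.pre = 14  [len(A₁.live) + 11]
58. n6.live = "yr"  ["yr"]
59. n6.pre = 25  [A₁.pre * 3 - 17]
60. n0.depth = 22  [A.pre - 3]
61. n0.acc = 12  [len(A.live) + 10]
62. n0.pre = -2  [S.wid * -1 - 1]

19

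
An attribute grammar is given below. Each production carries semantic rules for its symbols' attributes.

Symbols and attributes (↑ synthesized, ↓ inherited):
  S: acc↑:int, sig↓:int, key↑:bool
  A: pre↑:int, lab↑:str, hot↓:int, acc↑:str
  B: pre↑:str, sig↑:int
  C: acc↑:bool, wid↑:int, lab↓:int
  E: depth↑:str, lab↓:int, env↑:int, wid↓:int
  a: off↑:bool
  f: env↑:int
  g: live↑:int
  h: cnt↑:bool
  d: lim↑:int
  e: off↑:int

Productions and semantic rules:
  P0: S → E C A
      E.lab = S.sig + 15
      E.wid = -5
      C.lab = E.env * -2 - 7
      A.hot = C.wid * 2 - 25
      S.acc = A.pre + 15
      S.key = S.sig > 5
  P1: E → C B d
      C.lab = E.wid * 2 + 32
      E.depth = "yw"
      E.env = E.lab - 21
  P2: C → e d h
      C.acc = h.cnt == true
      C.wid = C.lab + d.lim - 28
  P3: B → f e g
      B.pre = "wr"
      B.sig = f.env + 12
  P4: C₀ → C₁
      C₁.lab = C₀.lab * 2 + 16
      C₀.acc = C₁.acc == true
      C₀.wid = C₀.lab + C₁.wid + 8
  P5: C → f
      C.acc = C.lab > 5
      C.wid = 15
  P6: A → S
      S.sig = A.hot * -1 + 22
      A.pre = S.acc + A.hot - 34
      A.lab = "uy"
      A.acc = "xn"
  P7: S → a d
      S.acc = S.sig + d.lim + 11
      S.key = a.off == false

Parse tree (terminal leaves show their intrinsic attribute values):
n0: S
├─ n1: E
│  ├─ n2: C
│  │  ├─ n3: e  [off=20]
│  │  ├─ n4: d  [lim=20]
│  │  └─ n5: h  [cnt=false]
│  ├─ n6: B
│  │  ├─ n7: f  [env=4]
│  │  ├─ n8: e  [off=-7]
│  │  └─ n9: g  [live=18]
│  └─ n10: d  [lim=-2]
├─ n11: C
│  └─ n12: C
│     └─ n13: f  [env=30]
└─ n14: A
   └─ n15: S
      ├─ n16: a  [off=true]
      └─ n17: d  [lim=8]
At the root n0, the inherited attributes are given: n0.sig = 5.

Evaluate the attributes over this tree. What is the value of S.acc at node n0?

1. n0.sig = 5  [given at root]
2. n1.lab = 20  [S.sig + 15]
3. n1.wid = -5  [-5]
4. n2.lab = 22  [E.wid * 2 + 32]
5. n3.off = 20  [terminal]
6. n4.lim = 20  [terminal]
7. n5.cnt = false  [terminal]
8. n2.acc = false  [h.cnt == true]
9. n2.wid = 14  [C.lab + d.lim - 28]
10. n7.env = 4  [terminal]
11. n8.off = -7  [terminal]
12. n9.live = 18  [terminal]
13. n6.pre = "wr"  ["wr"]
14. n6.sig = 16  [f.env + 12]
15. n10.lim = -2  [terminal]
16. n1.depth = "yw"  ["yw"]
17. n1.env = -1  [E.lab - 21]
18. n11.lab = -5  [E.env * -2 - 7]
19. n12.lab = 6  [C₀.lab * 2 + 16]
20. n13.env = 30  [terminal]
21. n12.acc = true  [C.lab > 5]
22. n12.wid = 15  [15]
23. n11.acc = true  [C₁.acc == true]
24. n11.wid = 18  [C₀.lab + C₁.wid + 8]
25. n14.hot = 11  [C.wid * 2 - 25]
26. n15.sig = 11  [A.hot * -1 + 22]
27. n16.off = true  [terminal]
28. n17.lim = 8  [terminal]
29. n15.acc = 30  [S.sig + d.lim + 11]
30. n15.key = false  [a.off == false]
31. n14.pre = 7  [S.acc + A.hot - 34]
32. n14.lab = "uy"  ["uy"]
33. n14.acc = "xn"  ["xn"]
34. n0.acc = 22  [A.pre + 15]
35. n0.key = false  [S.sig > 5]

22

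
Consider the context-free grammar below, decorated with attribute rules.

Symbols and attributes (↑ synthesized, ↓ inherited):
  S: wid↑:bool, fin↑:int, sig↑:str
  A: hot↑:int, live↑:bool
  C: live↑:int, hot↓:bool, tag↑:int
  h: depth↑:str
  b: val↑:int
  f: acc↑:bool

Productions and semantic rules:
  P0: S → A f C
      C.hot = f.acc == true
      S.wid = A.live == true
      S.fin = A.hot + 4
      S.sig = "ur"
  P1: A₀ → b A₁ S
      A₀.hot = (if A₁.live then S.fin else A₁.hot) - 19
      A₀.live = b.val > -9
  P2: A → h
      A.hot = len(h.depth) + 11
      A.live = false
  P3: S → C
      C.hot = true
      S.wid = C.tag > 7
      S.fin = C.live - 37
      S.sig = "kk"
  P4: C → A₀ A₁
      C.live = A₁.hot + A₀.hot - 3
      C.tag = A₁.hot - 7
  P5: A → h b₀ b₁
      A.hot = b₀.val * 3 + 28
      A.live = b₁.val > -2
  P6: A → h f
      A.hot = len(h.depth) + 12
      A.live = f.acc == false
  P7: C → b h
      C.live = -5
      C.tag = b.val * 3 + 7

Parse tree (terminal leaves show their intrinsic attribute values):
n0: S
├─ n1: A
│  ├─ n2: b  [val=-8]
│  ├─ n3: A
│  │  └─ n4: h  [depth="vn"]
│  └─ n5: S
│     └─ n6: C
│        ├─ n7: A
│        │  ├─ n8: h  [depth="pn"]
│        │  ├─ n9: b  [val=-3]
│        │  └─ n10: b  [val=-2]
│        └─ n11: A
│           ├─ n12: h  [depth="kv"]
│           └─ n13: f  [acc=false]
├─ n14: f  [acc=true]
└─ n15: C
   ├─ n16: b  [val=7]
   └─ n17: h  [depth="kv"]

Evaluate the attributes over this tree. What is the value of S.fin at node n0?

-2

1. n2.val = -8  [terminal]
2. n4.depth = "vn"  [terminal]
3. n3.hot = 13  [len(h.depth) + 11]
4. n3.live = false  [false]
5. n6.hot = true  [true]
6. n8.depth = "pn"  [terminal]
7. n9.val = -3  [terminal]
8. n10.val = -2  [terminal]
9. n7.hot = 19  [b₀.val * 3 + 28]
10. n7.live = false  [b₁.val > -2]
11. n12.depth = "kv"  [terminal]
12. n13.acc = false  [terminal]
13. n11.hot = 14  [len(h.depth) + 12]
14. n11.live = true  [f.acc == false]
15. n6.live = 30  [A₁.hot + A₀.hot - 3]
16. n6.tag = 7  [A₁.hot - 7]
17. n5.wid = false  [C.tag > 7]
18. n5.fin = -7  [C.live - 37]
19. n5.sig = "kk"  ["kk"]
20. n1.hot = -6  [(if A₁.live then S.fin else A₁.hot) - 19]
21. n1.live = true  [b.val > -9]
22. n14.acc = true  [terminal]
23. n15.hot = true  [f.acc == true]
24. n16.val = 7  [terminal]
25. n17.depth = "kv"  [terminal]
26. n15.live = -5  [-5]
27. n15.tag = 28  [b.val * 3 + 7]
28. n0.wid = true  [A.live == true]
29. n0.fin = -2  [A.hot + 4]
30. n0.sig = "ur"  ["ur"]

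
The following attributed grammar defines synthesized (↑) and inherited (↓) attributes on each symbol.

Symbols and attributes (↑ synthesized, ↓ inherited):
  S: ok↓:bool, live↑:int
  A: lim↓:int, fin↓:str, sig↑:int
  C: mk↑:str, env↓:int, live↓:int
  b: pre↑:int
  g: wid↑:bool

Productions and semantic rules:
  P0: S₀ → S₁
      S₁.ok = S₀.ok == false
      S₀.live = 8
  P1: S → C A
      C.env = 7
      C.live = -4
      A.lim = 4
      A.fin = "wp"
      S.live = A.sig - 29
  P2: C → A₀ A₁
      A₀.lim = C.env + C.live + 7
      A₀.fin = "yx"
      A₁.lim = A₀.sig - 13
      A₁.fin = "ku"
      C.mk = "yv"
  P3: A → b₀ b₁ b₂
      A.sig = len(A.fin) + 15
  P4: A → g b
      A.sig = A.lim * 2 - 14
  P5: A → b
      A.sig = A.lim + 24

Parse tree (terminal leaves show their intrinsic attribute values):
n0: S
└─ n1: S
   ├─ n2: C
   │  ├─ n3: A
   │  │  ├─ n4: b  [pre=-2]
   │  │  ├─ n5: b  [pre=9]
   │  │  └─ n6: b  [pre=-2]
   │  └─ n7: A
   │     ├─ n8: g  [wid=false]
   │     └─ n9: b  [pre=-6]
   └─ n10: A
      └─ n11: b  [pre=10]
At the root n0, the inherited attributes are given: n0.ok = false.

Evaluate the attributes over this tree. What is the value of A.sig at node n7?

1. n0.ok = false  [given at root]
2. n1.ok = true  [S₀.ok == false]
3. n2.env = 7  [7]
4. n2.live = -4  [-4]
5. n3.lim = 10  [C.env + C.live + 7]
6. n3.fin = "yx"  ["yx"]
7. n4.pre = -2  [terminal]
8. n5.pre = 9  [terminal]
9. n6.pre = -2  [terminal]
10. n3.sig = 17  [len(A.fin) + 15]
11. n7.lim = 4  [A₀.sig - 13]
12. n7.fin = "ku"  ["ku"]
13. n8.wid = false  [terminal]
14. n9.pre = -6  [terminal]
15. n7.sig = -6  [A.lim * 2 - 14]
16. n2.mk = "yv"  ["yv"]
17. n10.lim = 4  [4]
18. n10.fin = "wp"  ["wp"]
19. n11.pre = 10  [terminal]
20. n10.sig = 28  [A.lim + 24]
21. n1.live = -1  [A.sig - 29]
22. n0.live = 8  [8]

-6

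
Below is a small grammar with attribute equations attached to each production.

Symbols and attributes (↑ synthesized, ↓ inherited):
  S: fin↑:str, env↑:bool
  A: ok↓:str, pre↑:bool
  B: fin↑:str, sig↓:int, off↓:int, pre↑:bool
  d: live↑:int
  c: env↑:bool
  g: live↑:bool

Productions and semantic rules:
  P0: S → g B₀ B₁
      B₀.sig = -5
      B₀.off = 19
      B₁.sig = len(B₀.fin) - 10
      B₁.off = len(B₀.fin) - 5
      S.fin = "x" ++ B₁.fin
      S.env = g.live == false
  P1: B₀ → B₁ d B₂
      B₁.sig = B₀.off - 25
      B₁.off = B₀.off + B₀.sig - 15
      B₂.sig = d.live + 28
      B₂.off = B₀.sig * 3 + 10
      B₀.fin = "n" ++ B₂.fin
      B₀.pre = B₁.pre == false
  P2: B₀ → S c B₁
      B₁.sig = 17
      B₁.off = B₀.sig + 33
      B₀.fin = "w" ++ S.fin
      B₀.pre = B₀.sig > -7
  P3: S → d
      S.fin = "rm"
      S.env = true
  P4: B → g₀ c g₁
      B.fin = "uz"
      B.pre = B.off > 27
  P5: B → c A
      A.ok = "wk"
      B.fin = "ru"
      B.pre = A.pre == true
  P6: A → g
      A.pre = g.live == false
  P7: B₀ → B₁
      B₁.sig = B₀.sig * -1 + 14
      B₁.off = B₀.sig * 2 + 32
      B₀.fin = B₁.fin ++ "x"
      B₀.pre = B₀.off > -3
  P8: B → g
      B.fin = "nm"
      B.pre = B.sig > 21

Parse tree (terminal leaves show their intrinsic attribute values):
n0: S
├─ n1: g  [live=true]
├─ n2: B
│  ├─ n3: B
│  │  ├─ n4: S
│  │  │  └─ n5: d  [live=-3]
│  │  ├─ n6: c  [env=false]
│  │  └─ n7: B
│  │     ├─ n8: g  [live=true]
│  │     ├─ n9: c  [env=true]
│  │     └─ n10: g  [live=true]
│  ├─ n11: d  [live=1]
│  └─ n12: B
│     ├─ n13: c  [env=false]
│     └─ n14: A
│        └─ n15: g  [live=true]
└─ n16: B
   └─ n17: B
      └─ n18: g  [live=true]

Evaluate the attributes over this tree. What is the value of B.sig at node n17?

1. n1.live = true  [terminal]
2. n2.sig = -5  [-5]
3. n2.off = 19  [19]
4. n3.sig = -6  [B₀.off - 25]
5. n3.off = -1  [B₀.off + B₀.sig - 15]
6. n5.live = -3  [terminal]
7. n4.fin = "rm"  ["rm"]
8. n4.env = true  [true]
9. n6.env = false  [terminal]
10. n7.sig = 17  [17]
11. n7.off = 27  [B₀.sig + 33]
12. n8.live = true  [terminal]
13. n9.env = true  [terminal]
14. n10.live = true  [terminal]
15. n7.fin = "uz"  ["uz"]
16. n7.pre = false  [B.off > 27]
17. n3.fin = "wrm"  ["w" ++ S.fin]
18. n3.pre = true  [B₀.sig > -7]
19. n11.live = 1  [terminal]
20. n12.sig = 29  [d.live + 28]
21. n12.off = -5  [B₀.sig * 3 + 10]
22. n13.env = false  [terminal]
23. n14.ok = "wk"  ["wk"]
24. n15.live = true  [terminal]
25. n14.pre = false  [g.live == false]
26. n12.fin = "ru"  ["ru"]
27. n12.pre = false  [A.pre == true]
28. n2.fin = "nru"  ["n" ++ B₂.fin]
29. n2.pre = false  [B₁.pre == false]
30. n16.sig = -7  [len(B₀.fin) - 10]
31. n16.off = -2  [len(B₀.fin) - 5]
32. n17.sig = 21  [B₀.sig * -1 + 14]
33. n17.off = 18  [B₀.sig * 2 + 32]
34. n18.live = true  [terminal]
35. n17.fin = "nm"  ["nm"]
36. n17.pre = false  [B.sig > 21]
37. n16.fin = "nmx"  [B₁.fin ++ "x"]
38. n16.pre = true  [B₀.off > -3]
39. n0.fin = "xnmx"  ["x" ++ B₁.fin]
40. n0.env = false  [g.live == false]

21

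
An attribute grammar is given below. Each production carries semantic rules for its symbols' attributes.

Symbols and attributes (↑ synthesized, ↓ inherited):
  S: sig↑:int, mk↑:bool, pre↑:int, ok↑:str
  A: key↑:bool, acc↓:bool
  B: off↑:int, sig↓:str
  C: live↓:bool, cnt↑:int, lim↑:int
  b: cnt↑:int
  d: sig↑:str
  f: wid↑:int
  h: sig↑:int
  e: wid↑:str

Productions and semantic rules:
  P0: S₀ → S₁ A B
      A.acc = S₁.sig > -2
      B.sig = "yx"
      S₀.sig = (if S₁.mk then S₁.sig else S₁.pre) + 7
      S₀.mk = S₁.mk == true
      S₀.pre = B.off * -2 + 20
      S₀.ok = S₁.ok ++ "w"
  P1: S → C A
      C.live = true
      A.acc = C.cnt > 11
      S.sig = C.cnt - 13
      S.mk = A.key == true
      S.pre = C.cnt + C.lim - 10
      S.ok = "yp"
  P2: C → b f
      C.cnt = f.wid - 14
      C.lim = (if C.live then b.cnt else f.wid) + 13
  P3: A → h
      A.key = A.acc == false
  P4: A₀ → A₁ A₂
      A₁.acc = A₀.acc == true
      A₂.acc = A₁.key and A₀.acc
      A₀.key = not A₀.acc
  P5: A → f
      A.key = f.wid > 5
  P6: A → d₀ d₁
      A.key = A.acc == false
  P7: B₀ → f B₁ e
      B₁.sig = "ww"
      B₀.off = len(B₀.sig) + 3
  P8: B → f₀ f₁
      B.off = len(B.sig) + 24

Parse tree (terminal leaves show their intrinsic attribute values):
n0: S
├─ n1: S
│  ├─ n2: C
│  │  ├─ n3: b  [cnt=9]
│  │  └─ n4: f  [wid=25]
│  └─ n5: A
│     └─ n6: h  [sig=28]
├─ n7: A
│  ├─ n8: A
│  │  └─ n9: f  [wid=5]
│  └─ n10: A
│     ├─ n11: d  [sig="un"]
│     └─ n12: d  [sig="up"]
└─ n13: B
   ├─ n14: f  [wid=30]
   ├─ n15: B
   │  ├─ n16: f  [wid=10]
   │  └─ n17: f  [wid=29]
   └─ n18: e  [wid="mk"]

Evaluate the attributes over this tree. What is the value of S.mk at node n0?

1. n2.live = true  [true]
2. n3.cnt = 9  [terminal]
3. n4.wid = 25  [terminal]
4. n2.cnt = 11  [f.wid - 14]
5. n2.lim = 22  [(if C.live then b.cnt else f.wid) + 13]
6. n5.acc = false  [C.cnt > 11]
7. n6.sig = 28  [terminal]
8. n5.key = true  [A.acc == false]
9. n1.sig = -2  [C.cnt - 13]
10. n1.mk = true  [A.key == true]
11. n1.pre = 23  [C.cnt + C.lim - 10]
12. n1.ok = "yp"  ["yp"]
13. n7.acc = false  [S₁.sig > -2]
14. n8.acc = false  [A₀.acc == true]
15. n9.wid = 5  [terminal]
16. n8.key = false  [f.wid > 5]
17. n10.acc = false  [A₁.key and A₀.acc]
18. n11.sig = "un"  [terminal]
19. n12.sig = "up"  [terminal]
20. n10.key = true  [A.acc == false]
21. n7.key = true  [not A₀.acc]
22. n13.sig = "yx"  ["yx"]
23. n14.wid = 30  [terminal]
24. n15.sig = "ww"  ["ww"]
25. n16.wid = 10  [terminal]
26. n17.wid = 29  [terminal]
27. n15.off = 26  [len(B.sig) + 24]
28. n18.wid = "mk"  [terminal]
29. n13.off = 5  [len(B₀.sig) + 3]
30. n0.sig = 5  [(if S₁.mk then S₁.sig else S₁.pre) + 7]
31. n0.mk = true  [S₁.mk == true]
32. n0.pre = 10  [B.off * -2 + 20]
33. n0.ok = "ypw"  [S₁.ok ++ "w"]

true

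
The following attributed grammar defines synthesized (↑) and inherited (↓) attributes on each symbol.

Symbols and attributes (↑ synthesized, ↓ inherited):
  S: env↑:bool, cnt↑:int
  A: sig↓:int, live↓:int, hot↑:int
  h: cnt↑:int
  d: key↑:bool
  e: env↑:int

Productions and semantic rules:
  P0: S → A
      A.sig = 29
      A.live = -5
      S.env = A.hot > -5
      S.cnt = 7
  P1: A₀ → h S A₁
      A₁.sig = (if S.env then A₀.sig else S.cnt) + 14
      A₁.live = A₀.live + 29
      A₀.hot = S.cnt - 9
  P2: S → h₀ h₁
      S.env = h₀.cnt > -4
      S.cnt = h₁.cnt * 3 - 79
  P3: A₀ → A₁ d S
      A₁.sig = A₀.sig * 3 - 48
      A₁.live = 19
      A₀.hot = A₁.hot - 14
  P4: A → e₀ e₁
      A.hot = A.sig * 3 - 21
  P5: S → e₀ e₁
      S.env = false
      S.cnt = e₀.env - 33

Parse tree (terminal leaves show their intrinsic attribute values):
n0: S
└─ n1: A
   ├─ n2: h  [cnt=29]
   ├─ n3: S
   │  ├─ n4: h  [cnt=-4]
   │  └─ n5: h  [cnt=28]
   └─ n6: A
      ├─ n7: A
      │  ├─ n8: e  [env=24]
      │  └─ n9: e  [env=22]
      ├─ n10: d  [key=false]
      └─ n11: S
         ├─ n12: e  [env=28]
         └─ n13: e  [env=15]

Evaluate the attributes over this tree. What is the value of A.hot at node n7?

6

1. n1.sig = 29  [29]
2. n1.live = -5  [-5]
3. n2.cnt = 29  [terminal]
4. n4.cnt = -4  [terminal]
5. n5.cnt = 28  [terminal]
6. n3.env = false  [h₀.cnt > -4]
7. n3.cnt = 5  [h₁.cnt * 3 - 79]
8. n6.sig = 19  [(if S.env then A₀.sig else S.cnt) + 14]
9. n6.live = 24  [A₀.live + 29]
10. n7.sig = 9  [A₀.sig * 3 - 48]
11. n7.live = 19  [19]
12. n8.env = 24  [terminal]
13. n9.env = 22  [terminal]
14. n7.hot = 6  [A.sig * 3 - 21]
15. n10.key = false  [terminal]
16. n12.env = 28  [terminal]
17. n13.env = 15  [terminal]
18. n11.env = false  [false]
19. n11.cnt = -5  [e₀.env - 33]
20. n6.hot = -8  [A₁.hot - 14]
21. n1.hot = -4  [S.cnt - 9]
22. n0.env = true  [A.hot > -5]
23. n0.cnt = 7  [7]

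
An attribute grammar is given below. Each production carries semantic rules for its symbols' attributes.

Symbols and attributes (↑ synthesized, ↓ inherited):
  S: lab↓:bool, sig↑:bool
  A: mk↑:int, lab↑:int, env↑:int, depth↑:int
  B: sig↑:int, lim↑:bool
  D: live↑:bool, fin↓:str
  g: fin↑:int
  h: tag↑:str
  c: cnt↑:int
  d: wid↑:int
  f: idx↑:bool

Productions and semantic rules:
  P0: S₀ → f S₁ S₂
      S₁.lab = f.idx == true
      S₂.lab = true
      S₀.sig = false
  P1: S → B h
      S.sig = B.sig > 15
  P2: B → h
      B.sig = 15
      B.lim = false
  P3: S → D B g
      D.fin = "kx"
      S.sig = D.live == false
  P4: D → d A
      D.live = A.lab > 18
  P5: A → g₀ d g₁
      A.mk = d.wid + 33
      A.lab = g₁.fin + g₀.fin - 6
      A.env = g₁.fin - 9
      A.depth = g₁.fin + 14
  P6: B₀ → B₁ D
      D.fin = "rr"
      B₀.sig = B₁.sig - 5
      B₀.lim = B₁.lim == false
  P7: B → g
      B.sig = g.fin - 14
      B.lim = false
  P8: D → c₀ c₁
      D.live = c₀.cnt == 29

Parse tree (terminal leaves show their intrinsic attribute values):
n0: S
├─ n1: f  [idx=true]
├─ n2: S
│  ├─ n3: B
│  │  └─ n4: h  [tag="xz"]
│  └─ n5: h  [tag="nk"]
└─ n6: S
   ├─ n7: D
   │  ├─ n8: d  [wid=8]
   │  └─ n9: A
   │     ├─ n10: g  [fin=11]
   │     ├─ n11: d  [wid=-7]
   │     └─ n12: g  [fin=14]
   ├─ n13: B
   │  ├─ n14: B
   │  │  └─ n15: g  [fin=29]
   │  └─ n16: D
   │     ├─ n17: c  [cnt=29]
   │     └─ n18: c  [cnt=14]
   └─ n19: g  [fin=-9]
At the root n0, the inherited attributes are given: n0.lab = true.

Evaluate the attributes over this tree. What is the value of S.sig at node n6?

false

1. n0.lab = true  [given at root]
2. n1.idx = true  [terminal]
3. n2.lab = true  [f.idx == true]
4. n4.tag = "xz"  [terminal]
5. n3.sig = 15  [15]
6. n3.lim = false  [false]
7. n5.tag = "nk"  [terminal]
8. n2.sig = false  [B.sig > 15]
9. n6.lab = true  [true]
10. n7.fin = "kx"  ["kx"]
11. n8.wid = 8  [terminal]
12. n10.fin = 11  [terminal]
13. n11.wid = -7  [terminal]
14. n12.fin = 14  [terminal]
15. n9.mk = 26  [d.wid + 33]
16. n9.lab = 19  [g₁.fin + g₀.fin - 6]
17. n9.env = 5  [g₁.fin - 9]
18. n9.depth = 28  [g₁.fin + 14]
19. n7.live = true  [A.lab > 18]
20. n15.fin = 29  [terminal]
21. n14.sig = 15  [g.fin - 14]
22. n14.lim = false  [false]
23. n16.fin = "rr"  ["rr"]
24. n17.cnt = 29  [terminal]
25. n18.cnt = 14  [terminal]
26. n16.live = true  [c₀.cnt == 29]
27. n13.sig = 10  [B₁.sig - 5]
28. n13.lim = true  [B₁.lim == false]
29. n19.fin = -9  [terminal]
30. n6.sig = false  [D.live == false]
31. n0.sig = false  [false]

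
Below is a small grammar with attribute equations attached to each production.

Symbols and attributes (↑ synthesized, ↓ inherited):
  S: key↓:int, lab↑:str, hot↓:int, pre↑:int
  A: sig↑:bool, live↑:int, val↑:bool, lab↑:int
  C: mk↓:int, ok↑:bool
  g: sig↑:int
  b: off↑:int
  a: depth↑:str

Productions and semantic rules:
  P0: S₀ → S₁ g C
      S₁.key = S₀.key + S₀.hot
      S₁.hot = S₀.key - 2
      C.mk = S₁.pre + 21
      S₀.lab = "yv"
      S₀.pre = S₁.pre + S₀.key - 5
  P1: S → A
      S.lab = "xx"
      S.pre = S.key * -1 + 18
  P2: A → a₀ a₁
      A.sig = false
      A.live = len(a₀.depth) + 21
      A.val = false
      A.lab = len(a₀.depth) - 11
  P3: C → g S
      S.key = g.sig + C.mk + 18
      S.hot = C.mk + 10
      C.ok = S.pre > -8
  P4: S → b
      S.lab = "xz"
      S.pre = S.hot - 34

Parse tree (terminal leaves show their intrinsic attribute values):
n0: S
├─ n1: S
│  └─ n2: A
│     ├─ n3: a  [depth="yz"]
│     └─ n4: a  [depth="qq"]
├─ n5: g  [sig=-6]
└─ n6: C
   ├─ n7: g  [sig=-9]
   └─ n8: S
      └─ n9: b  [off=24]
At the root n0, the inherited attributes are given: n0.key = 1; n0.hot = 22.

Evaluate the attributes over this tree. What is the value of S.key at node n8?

25

1. n0.key = 1  [given at root]
2. n0.hot = 22  [given at root]
3. n1.key = 23  [S₀.key + S₀.hot]
4. n1.hot = -1  [S₀.key - 2]
5. n3.depth = "yz"  [terminal]
6. n4.depth = "qq"  [terminal]
7. n2.sig = false  [false]
8. n2.live = 23  [len(a₀.depth) + 21]
9. n2.val = false  [false]
10. n2.lab = -9  [len(a₀.depth) - 11]
11. n1.lab = "xx"  ["xx"]
12. n1.pre = -5  [S.key * -1 + 18]
13. n5.sig = -6  [terminal]
14. n6.mk = 16  [S₁.pre + 21]
15. n7.sig = -9  [terminal]
16. n8.key = 25  [g.sig + C.mk + 18]
17. n8.hot = 26  [C.mk + 10]
18. n9.off = 24  [terminal]
19. n8.lab = "xz"  ["xz"]
20. n8.pre = -8  [S.hot - 34]
21. n6.ok = false  [S.pre > -8]
22. n0.lab = "yv"  ["yv"]
23. n0.pre = -9  [S₁.pre + S₀.key - 5]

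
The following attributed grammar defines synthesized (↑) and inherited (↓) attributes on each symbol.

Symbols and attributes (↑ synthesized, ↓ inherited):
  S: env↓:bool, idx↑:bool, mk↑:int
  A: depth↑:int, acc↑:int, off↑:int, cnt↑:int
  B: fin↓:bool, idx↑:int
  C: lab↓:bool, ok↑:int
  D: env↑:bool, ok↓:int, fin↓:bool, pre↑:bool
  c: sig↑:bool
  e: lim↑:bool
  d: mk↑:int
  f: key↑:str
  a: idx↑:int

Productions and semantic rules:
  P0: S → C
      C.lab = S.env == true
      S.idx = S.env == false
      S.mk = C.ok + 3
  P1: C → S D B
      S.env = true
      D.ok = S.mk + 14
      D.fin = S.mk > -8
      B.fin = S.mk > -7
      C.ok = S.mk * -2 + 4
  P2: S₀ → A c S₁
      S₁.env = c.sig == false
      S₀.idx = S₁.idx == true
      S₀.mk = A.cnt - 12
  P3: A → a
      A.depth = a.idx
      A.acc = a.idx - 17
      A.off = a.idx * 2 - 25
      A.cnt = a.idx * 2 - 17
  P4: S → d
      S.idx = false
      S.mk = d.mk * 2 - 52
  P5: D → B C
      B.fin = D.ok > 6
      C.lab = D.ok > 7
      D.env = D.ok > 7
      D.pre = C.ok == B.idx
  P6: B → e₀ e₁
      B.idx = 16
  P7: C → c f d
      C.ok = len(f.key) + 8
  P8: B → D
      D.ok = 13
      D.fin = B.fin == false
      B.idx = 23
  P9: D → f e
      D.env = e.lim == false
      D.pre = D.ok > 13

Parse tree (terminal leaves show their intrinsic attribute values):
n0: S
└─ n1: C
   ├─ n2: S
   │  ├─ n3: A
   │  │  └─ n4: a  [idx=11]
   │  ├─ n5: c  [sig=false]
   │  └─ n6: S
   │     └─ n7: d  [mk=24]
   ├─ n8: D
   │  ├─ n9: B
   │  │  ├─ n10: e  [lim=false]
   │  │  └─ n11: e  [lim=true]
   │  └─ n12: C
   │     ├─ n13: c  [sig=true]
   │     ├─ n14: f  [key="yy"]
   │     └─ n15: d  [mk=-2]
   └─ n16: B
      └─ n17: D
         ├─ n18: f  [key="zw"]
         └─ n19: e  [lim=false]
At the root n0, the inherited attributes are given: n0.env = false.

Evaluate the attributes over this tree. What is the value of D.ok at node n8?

1. n0.env = false  [given at root]
2. n1.lab = false  [S.env == true]
3. n2.env = true  [true]
4. n4.idx = 11  [terminal]
5. n3.depth = 11  [a.idx]
6. n3.acc = -6  [a.idx - 17]
7. n3.off = -3  [a.idx * 2 - 25]
8. n3.cnt = 5  [a.idx * 2 - 17]
9. n5.sig = false  [terminal]
10. n6.env = true  [c.sig == false]
11. n7.mk = 24  [terminal]
12. n6.idx = false  [false]
13. n6.mk = -4  [d.mk * 2 - 52]
14. n2.idx = false  [S₁.idx == true]
15. n2.mk = -7  [A.cnt - 12]
16. n8.ok = 7  [S.mk + 14]
17. n8.fin = true  [S.mk > -8]
18. n9.fin = true  [D.ok > 6]
19. n10.lim = false  [terminal]
20. n11.lim = true  [terminal]
21. n9.idx = 16  [16]
22. n12.lab = false  [D.ok > 7]
23. n13.sig = true  [terminal]
24. n14.key = "yy"  [terminal]
25. n15.mk = -2  [terminal]
26. n12.ok = 10  [len(f.key) + 8]
27. n8.env = false  [D.ok > 7]
28. n8.pre = false  [C.ok == B.idx]
29. n16.fin = false  [S.mk > -7]
30. n17.ok = 13  [13]
31. n17.fin = true  [B.fin == false]
32. n18.key = "zw"  [terminal]
33. n19.lim = false  [terminal]
34. n17.env = true  [e.lim == false]
35. n17.pre = false  [D.ok > 13]
36. n16.idx = 23  [23]
37. n1.ok = 18  [S.mk * -2 + 4]
38. n0.idx = true  [S.env == false]
39. n0.mk = 21  [C.ok + 3]

7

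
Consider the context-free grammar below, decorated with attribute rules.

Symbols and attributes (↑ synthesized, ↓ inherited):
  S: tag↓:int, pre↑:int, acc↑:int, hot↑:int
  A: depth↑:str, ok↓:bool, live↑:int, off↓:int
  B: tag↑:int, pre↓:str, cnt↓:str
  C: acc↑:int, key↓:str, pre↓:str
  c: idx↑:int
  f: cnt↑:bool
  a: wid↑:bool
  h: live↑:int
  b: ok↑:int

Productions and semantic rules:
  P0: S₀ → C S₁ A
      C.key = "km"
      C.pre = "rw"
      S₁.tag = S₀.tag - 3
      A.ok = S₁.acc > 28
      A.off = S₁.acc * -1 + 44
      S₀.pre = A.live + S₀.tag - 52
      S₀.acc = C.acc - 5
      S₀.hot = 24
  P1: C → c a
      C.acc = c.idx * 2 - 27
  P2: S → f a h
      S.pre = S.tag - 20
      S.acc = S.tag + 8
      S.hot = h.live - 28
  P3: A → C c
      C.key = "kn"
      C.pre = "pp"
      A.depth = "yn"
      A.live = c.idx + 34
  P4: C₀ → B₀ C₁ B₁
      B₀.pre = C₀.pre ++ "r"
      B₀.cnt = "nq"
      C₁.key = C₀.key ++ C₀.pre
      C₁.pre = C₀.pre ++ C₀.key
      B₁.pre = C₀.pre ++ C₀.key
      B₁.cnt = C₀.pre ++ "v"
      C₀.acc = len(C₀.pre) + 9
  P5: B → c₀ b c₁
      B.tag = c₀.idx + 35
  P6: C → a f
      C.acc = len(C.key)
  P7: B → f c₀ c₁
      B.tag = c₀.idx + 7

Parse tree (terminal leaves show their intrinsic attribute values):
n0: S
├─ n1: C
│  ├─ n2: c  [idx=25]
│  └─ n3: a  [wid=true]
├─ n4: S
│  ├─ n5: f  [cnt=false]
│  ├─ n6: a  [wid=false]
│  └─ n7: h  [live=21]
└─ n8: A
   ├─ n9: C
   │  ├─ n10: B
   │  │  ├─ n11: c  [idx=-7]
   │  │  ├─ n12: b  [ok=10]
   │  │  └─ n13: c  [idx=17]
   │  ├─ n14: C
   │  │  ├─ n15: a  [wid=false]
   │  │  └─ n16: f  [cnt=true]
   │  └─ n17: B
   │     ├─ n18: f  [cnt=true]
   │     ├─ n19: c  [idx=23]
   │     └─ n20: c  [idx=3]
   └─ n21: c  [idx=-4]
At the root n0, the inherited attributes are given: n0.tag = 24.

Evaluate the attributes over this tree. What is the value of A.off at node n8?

15

1. n0.tag = 24  [given at root]
2. n1.key = "km"  ["km"]
3. n1.pre = "rw"  ["rw"]
4. n2.idx = 25  [terminal]
5. n3.wid = true  [terminal]
6. n1.acc = 23  [c.idx * 2 - 27]
7. n4.tag = 21  [S₀.tag - 3]
8. n5.cnt = false  [terminal]
9. n6.wid = false  [terminal]
10. n7.live = 21  [terminal]
11. n4.pre = 1  [S.tag - 20]
12. n4.acc = 29  [S.tag + 8]
13. n4.hot = -7  [h.live - 28]
14. n8.ok = true  [S₁.acc > 28]
15. n8.off = 15  [S₁.acc * -1 + 44]
16. n9.key = "kn"  ["kn"]
17. n9.pre = "pp"  ["pp"]
18. n10.pre = "ppr"  [C₀.pre ++ "r"]
19. n10.cnt = "nq"  ["nq"]
20. n11.idx = -7  [terminal]
21. n12.ok = 10  [terminal]
22. n13.idx = 17  [terminal]
23. n10.tag = 28  [c₀.idx + 35]
24. n14.key = "knpp"  [C₀.key ++ C₀.pre]
25. n14.pre = "ppkn"  [C₀.pre ++ C₀.key]
26. n15.wid = false  [terminal]
27. n16.cnt = true  [terminal]
28. n14.acc = 4  [len(C.key)]
29. n17.pre = "ppkn"  [C₀.pre ++ C₀.key]
30. n17.cnt = "ppv"  [C₀.pre ++ "v"]
31. n18.cnt = true  [terminal]
32. n19.idx = 23  [terminal]
33. n20.idx = 3  [terminal]
34. n17.tag = 30  [c₀.idx + 7]
35. n9.acc = 11  [len(C₀.pre) + 9]
36. n21.idx = -4  [terminal]
37. n8.depth = "yn"  ["yn"]
38. n8.live = 30  [c.idx + 34]
39. n0.pre = 2  [A.live + S₀.tag - 52]
40. n0.acc = 18  [C.acc - 5]
41. n0.hot = 24  [24]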